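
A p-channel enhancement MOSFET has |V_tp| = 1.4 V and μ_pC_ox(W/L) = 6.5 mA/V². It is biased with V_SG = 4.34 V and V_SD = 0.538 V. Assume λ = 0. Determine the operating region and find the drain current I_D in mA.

V_ov = V_SG − |V_tp| = 4.34 − 1.4 = 2.94 V.
Since V_SD = 0.538 V < V_ov = 2.94 V, the device is in the triode region.
I_D = k_p [V_ov · V_SD − ½ V_SD²] = 6.5 × [2.94 × 0.538 − 0.5 × 0.538²] = 9.34 mA.

Triode; I_D = 9.34 mA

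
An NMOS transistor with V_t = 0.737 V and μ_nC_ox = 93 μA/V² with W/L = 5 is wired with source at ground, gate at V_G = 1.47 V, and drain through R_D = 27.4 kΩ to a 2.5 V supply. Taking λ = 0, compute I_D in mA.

V_GS = V_G = 1.47 V, so V_ov = 1.47 − 0.737 = 0.733 V.
k_n = μ_nC_ox · (W/L) = 0.465 mA/V².
Assume saturation: I_D = ½ k_n V_ov² = 0.5 × 0.465 × 0.733² = 0.125 mA, giving V_DS = V_DD − I_D R_D = 2.5 − 0.125 × 27.4 = -0.923 V.
But -0.923 V < V_ov = 0.733 V, so the device is actually in triode.
In triode I_D = k_n[V_ov V_DS − ½ V_DS²] and I_D = (V_DD − V_DS)/R_D. Equating: 6.37 V_DS² − 10.34 V_DS + 2.5 = 0, giving V_DS = 0.296 V (the root below V_ov).
I_D = (2.5 − 0.296) / 27.4 = 0.0805 mA.

I_D = 0.0805 mA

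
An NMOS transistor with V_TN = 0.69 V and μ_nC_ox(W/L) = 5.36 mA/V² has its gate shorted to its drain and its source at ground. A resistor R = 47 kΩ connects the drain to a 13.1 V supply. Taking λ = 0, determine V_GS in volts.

V_GS = 1.00 V

With gate tied to drain, V_GS = V_DS ≥ V_GS − V_TN, so the device is in saturation.
KCL at the drain: ½ k_n (V_GS − V_TN)² = (V_DD − V_GS)/R.
Let x = V_GS − 0.69. Then 126 x² + x − 12.41 = 0, giving x = 0.31 V (positive root), so V_GS = 1 V.
I_D = (V_DD − V_GS)/R = (13.1 − 1) / 47 = 0.257 mA.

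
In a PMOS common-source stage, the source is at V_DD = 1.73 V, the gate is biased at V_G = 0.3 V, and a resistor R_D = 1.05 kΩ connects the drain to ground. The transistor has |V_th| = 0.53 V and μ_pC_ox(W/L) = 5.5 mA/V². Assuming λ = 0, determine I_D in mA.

V_SG = V_DD − V_G = 1.73 − 0.3 = 1.43 V, so V_ov = 1.43 − 0.53 = 0.9 V.
Assume saturation: I_D = ½ k_p V_ov² = 0.5 × 5.5 × 0.9² = 2.23 mA, giving V_SD = V_DD − I_D R_D = 1.73 − 2.23 × 1.05 = -0.609 V.
But -0.609 V < V_ov = 0.9 V, so the device is actually in triode.
In triode I_D = k_p[V_ov V_SD − ½ V_SD²] and I_D = (V_DD − V_SD)/R_D. Equating: 2.89 V_SD² − 6.197 V_SD + 1.73 = 0, giving V_SD = 0.33 V (the root below V_ov).
I_D = (1.73 − 0.33) / 1.05 = 1.33 mA.

I_D = 1.33 mA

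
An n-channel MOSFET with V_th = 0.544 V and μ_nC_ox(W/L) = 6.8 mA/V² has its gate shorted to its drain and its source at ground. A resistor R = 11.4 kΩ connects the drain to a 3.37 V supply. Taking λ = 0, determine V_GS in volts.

V_GS = 0.801 V

With gate tied to drain, V_GS = V_DS ≥ V_GS − V_th, so the device is in saturation.
KCL at the drain: ½ k_n (V_GS − V_th)² = (V_DD − V_GS)/R.
Let x = V_GS − 0.544. Then 38.8 x² + x − 2.826 = 0, giving x = 0.257 V (positive root), so V_GS = 0.801 V.
I_D = (V_DD − V_GS)/R = (3.37 − 0.801) / 11.4 = 0.225 mA.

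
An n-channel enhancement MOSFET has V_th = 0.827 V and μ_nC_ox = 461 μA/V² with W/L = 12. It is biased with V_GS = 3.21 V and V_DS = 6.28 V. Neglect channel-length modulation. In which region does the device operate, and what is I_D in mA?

Saturation; I_D = 15.7 mA

k_n = μ_nC_ox · (W/L) = 5.532 mA/V².
V_ov = V_GS − V_th = 3.21 − 0.827 = 2.38 V.
Since V_DS = 6.28 V ≥ V_ov = 2.38 V, the device is in saturation.
I_D = ½ k_n V_ov² = 0.5 × 5.532 × 2.38² = 15.7 mA.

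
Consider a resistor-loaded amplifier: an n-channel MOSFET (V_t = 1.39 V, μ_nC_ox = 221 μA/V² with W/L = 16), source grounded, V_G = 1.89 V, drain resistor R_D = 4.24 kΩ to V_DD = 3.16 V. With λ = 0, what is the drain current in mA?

I_D = 0.442 mA

V_GS = V_G = 1.89 V, so V_ov = 1.89 − 1.39 = 0.5 V.
k_n = μ_nC_ox · (W/L) = 3.536 mA/V².
Assume saturation: I_D = ½ k_n V_ov² = 0.5 × 3.536 × 0.5² = 0.442 mA, giving V_DS = V_DD − I_D R_D = 3.16 − 0.442 × 4.24 = 1.29 V.
V_DS = 1.29 V ≥ V_ov = 0.5 V, confirming saturation.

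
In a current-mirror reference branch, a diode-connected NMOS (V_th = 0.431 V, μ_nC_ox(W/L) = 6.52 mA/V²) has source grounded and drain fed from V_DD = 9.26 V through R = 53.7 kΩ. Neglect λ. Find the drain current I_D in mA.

With gate tied to drain, V_GS = V_DS ≥ V_GS − V_th, so the device is in saturation.
KCL at the drain: ½ k_n (V_GS − V_th)² = (V_DD − V_GS)/R.
Let x = V_GS − 0.431. Then 175 x² + x − 8.829 = 0, giving x = 0.222 V (positive root), so V_GS = 0.653 V.
I_D = (V_DD − V_GS)/R = (9.26 − 0.653) / 53.7 = 0.16 mA.

I_D = 0.160 mA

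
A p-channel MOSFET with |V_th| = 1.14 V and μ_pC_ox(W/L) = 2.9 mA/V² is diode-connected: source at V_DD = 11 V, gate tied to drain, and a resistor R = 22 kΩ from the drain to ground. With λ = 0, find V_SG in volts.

V_SG = 1.68 V

With gate tied to drain, V_SG = V_SD ≥ V_SG − |V_th|, so the device is in saturation.
KCL at the drain: ½ k_p (V_SG − |V_th|)² = (V_DD − V_SG)/R.
Let x = V_SG − 1.14. Then 31.9 x² + x − 9.86 = 0, giving x = 0.541 V (positive root), so V_SG = 1.68 V.
I_D = (V_DD − V_SG)/R = (11 − 1.68) / 22 = 0.424 mA.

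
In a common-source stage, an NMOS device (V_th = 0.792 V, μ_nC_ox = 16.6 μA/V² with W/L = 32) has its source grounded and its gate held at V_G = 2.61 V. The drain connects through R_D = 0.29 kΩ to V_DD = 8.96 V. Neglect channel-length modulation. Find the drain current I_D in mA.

V_GS = V_G = 2.61 V, so V_ov = 2.61 − 0.792 = 1.82 V.
k_n = μ_nC_ox · (W/L) = 0.5312 mA/V².
Assume saturation: I_D = ½ k_n V_ov² = 0.5 × 0.5312 × 1.82² = 0.878 mA, giving V_DS = V_DD − I_D R_D = 8.96 − 0.878 × 0.29 = 8.71 V.
V_DS = 8.71 V ≥ V_ov = 1.82 V, confirming saturation.

I_D = 0.878 mA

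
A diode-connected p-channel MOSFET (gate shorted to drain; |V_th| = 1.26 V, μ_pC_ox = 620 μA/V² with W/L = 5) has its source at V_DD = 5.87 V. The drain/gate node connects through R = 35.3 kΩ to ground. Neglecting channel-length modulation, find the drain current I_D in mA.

With gate tied to drain, V_SG = V_SD ≥ V_SG − |V_th|, so the device is in saturation.
k_p = μ_pC_ox · (W/L) = 3.1 mA/V².
KCL at the drain: ½ k_p (V_SG − |V_th|)² = (V_DD − V_SG)/R.
Let x = V_SG − 1.26. Then 54.7 x² + x − 4.61 = 0, giving x = 0.281 V (positive root), so V_SG = 1.54 V.
I_D = (V_DD − V_SG)/R = (5.87 − 1.54) / 35.3 = 0.123 mA.

I_D = 0.123 mA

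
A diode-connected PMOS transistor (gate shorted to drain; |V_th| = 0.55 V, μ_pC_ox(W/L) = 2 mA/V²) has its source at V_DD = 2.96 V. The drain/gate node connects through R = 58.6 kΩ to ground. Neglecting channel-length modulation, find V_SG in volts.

V_SG = 0.744 V

With gate tied to drain, V_SG = V_SD ≥ V_SG − |V_th|, so the device is in saturation.
KCL at the drain: ½ k_p (V_SG − |V_th|)² = (V_DD − V_SG)/R.
Let x = V_SG − 0.55. Then 58.6 x² + x − 2.41 = 0, giving x = 0.194 V (positive root), so V_SG = 0.744 V.
I_D = (V_DD − V_SG)/R = (2.96 − 0.744) / 58.6 = 0.0378 mA.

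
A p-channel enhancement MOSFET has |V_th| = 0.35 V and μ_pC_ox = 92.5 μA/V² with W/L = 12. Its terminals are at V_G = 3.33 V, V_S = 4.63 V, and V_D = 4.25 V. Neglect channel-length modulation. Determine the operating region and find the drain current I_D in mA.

Triode; I_D = 0.321 mA

V_SG = V_S − V_G = 4.63 − 3.33 = 1.3 V; V_SD = V_S − V_D = 4.63 − 4.25 = 0.38 V.
k_p = μ_pC_ox · (W/L) = 1.11 mA/V².
V_ov = V_SG − |V_th| = 1.3 − 0.35 = 0.95 V.
Since V_SD = 0.38 V < V_ov = 0.95 V, the device is in the triode region.
I_D = k_p [V_ov · V_SD − ½ V_SD²] = 1.11 × [0.95 × 0.38 − 0.5 × 0.38²] = 0.321 mA.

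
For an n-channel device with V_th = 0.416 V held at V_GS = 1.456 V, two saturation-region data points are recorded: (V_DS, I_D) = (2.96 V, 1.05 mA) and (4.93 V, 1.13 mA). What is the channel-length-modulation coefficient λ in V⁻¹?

λ = 0.0437 V⁻¹

With V_GS fixed, I_D ∝ (1 + λ V_DS) in saturation, so I_D2/I_D1 = (1 + λ V_DS2)/(1 + λ V_DS1).
1.13/1.05 = 1.076 = (1 + 4.93 λ)/(1 + 2.96 λ).
Solving: λ (I_D1 V_DS2 − I_D2 V_DS1) = I_D2 − I_D1, so λ = (1.13 − 1.05) / (1.05 × 4.93 − 1.13 × 2.96) = 0.08 / 1.83 = 0.0437 V⁻¹.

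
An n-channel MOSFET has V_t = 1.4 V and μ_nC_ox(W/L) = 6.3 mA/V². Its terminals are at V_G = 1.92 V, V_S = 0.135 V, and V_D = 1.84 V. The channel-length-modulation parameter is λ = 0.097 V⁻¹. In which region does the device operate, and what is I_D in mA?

V_GS = V_G − V_S = 1.92 − 0.135 = 1.78 V; V_DS = V_D − V_S = 1.84 − 0.135 = 1.71 V.
V_ov = V_GS − V_t = 1.78 − 1.4 = 0.385 V.
Since V_DS = 1.71 V ≥ V_ov = 0.385 V, the device is in saturation.
I_D = ½ k_n V_ov² (1 + λ V_DS) = 0.5 × 6.3 × 0.385² × (1 + 0.097 × 1.71) = 0.544 mA.

Saturation; I_D = 0.544 mA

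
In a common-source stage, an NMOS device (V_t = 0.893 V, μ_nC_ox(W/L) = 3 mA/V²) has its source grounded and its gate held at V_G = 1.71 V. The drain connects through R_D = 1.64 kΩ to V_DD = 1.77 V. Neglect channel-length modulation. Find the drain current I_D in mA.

V_GS = V_G = 1.71 V, so V_ov = 1.71 − 0.893 = 0.817 V.
Assume saturation: I_D = ½ k_n V_ov² = 0.5 × 3 × 0.817² = 1 mA, giving V_DS = V_DD − I_D R_D = 1.77 − 1 × 1.64 = 0.128 V.
But 0.128 V < V_ov = 0.817 V, so the device is actually in triode.
In triode I_D = k_n[V_ov V_DS − ½ V_DS²] and I_D = (V_DD − V_DS)/R_D. Equating: 2.46 V_DS² − 5.02 V_DS + 1.77 = 0, giving V_DS = 0.453 V (the root below V_ov).
I_D = (1.77 − 0.453) / 1.64 = 0.803 mA.

I_D = 0.803 mA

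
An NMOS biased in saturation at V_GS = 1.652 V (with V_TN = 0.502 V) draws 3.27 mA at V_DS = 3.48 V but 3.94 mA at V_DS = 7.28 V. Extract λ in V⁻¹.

With V_GS fixed, I_D ∝ (1 + λ V_DS) in saturation, so I_D2/I_D1 = (1 + λ V_DS2)/(1 + λ V_DS1).
3.94/3.27 = 1.205 = (1 + 7.28 λ)/(1 + 3.48 λ).
Solving: λ (I_D1 V_DS2 − I_D2 V_DS1) = I_D2 − I_D1, so λ = (3.94 − 3.27) / (3.27 × 7.28 − 3.94 × 3.48) = 0.67 / 10.1 = 0.0664 V⁻¹.

λ = 0.0664 V⁻¹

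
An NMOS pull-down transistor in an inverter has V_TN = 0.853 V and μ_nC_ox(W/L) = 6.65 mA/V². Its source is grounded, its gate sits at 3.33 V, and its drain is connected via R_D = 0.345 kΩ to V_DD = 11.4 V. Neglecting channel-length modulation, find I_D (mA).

I_D = 20.4 mA

V_GS = V_G = 3.33 V, so V_ov = 3.33 − 0.853 = 2.48 V.
Assume saturation: I_D = ½ k_n V_ov² = 0.5 × 6.65 × 2.48² = 20.4 mA, giving V_DS = V_DD − I_D R_D = 11.4 − 20.4 × 0.345 = 4.36 V.
V_DS = 4.36 V ≥ V_ov = 2.48 V, confirming saturation.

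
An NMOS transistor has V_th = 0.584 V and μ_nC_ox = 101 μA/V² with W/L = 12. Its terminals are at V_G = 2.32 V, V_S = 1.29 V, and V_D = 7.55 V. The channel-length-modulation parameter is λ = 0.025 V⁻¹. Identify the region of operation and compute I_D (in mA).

V_GS = V_G − V_S = 2.32 − 1.29 = 1.03 V; V_DS = V_D − V_S = 7.55 − 1.29 = 6.26 V.
k_n = μ_nC_ox · (W/L) = 1.212 mA/V².
V_ov = V_GS − V_th = 1.03 − 0.584 = 0.446 V.
Since V_DS = 6.26 V ≥ V_ov = 0.446 V, the device is in saturation.
I_D = ½ k_n V_ov² (1 + λ V_DS) = 0.5 × 1.212 × 0.446² × (1 + 0.025 × 6.26) = 0.139 mA.

Saturation; I_D = 0.139 mA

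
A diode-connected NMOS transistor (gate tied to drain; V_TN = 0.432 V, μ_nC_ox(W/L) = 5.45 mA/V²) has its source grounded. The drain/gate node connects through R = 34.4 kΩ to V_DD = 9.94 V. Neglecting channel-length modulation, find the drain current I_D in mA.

With gate tied to drain, V_GS = V_DS ≥ V_GS − V_TN, so the device is in saturation.
KCL at the drain: ½ k_n (V_GS − V_TN)² = (V_DD − V_GS)/R.
Let x = V_GS − 0.432. Then 93.7 x² + x − 9.508 = 0, giving x = 0.313 V (positive root), so V_GS = 0.745 V.
I_D = (V_DD − V_GS)/R = (9.94 − 0.745) / 34.4 = 0.267 mA.

I_D = 0.267 mA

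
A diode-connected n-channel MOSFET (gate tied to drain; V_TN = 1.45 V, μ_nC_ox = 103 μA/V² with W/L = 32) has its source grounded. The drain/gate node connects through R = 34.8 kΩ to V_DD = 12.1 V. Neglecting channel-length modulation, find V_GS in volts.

V_GS = 1.87 V

With gate tied to drain, V_GS = V_DS ≥ V_GS − V_TN, so the device is in saturation.
k_n = μ_nC_ox · (W/L) = 3.296 mA/V².
KCL at the drain: ½ k_n (V_GS − V_TN)² = (V_DD − V_GS)/R.
Let x = V_GS − 1.45. Then 57.4 x² + x − 10.65 = 0, giving x = 0.422 V (positive root), so V_GS = 1.87 V.
I_D = (V_DD − V_GS)/R = (12.1 − 1.87) / 34.8 = 0.294 mA.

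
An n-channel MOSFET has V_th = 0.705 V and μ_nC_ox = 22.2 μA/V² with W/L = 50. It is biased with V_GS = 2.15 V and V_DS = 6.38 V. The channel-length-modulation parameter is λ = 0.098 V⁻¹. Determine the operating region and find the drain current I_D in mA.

k_n = μ_nC_ox · (W/L) = 1.11 mA/V².
V_ov = V_GS − V_th = 2.15 − 0.705 = 1.44 V.
Since V_DS = 6.38 V ≥ V_ov = 1.44 V, the device is in saturation.
I_D = ½ k_n V_ov² (1 + λ V_DS) = 0.5 × 1.11 × 1.44² × (1 + 0.098 × 6.38) = 1.88 mA.

Saturation; I_D = 1.88 mA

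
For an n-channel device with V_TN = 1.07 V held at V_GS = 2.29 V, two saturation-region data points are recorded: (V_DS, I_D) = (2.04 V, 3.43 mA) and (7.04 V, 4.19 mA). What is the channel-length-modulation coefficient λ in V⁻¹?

λ = 0.0487 V⁻¹

With V_GS fixed, I_D ∝ (1 + λ V_DS) in saturation, so I_D2/I_D1 = (1 + λ V_DS2)/(1 + λ V_DS1).
4.19/3.43 = 1.222 = (1 + 7.04 λ)/(1 + 2.04 λ).
Solving: λ (I_D1 V_DS2 − I_D2 V_DS1) = I_D2 − I_D1, so λ = (4.19 − 3.43) / (3.43 × 7.04 − 4.19 × 2.04) = 0.76 / 15.6 = 0.0487 V⁻¹.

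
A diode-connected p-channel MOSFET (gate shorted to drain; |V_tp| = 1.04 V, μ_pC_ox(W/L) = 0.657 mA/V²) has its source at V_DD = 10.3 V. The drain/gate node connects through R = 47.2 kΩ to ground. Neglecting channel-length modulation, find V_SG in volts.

V_SG = 1.78 V

With gate tied to drain, V_SG = V_SD ≥ V_SG − |V_tp|, so the device is in saturation.
KCL at the drain: ½ k_p (V_SG − |V_tp|)² = (V_DD − V_SG)/R.
Let x = V_SG − 1.04. Then 15.5 x² + x − 9.26 = 0, giving x = 0.741 V (positive root), so V_SG = 1.78 V.
I_D = (V_DD − V_SG)/R = (10.3 − 1.78) / 47.2 = 0.18 mA.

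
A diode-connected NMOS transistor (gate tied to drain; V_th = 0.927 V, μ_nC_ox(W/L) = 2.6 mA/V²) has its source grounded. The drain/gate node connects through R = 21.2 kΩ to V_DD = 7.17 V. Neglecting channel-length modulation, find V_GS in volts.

With gate tied to drain, V_GS = V_DS ≥ V_GS − V_th, so the device is in saturation.
KCL at the drain: ½ k_n (V_GS − V_th)² = (V_DD − V_GS)/R.
Let x = V_GS − 0.927. Then 27.6 x² + x − 6.243 = 0, giving x = 0.458 V (positive root), so V_GS = 1.39 V.
I_D = (V_DD − V_GS)/R = (7.17 − 1.39) / 21.2 = 0.273 mA.

V_GS = 1.39 V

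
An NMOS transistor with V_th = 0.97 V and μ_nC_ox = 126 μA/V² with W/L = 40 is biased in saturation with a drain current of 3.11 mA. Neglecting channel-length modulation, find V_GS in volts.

k_n = μ_nC_ox · (W/L) = 5.04 mA/V².
In saturation I_D = ½ k_n (V_GS − V_th)², so V_GS − V_th = √(2 I_D / k_n) = √(2 × 3.11 / 5.04) = 1.11 V.
V_GS = 0.97 + 1.11 = 2.08 V.

V_GS = 2.08 V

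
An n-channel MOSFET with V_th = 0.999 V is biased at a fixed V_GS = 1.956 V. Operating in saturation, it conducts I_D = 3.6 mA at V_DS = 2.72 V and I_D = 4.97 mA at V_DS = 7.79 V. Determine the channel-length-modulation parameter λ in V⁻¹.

With V_GS fixed, I_D ∝ (1 + λ V_DS) in saturation, so I_D2/I_D1 = (1 + λ V_DS2)/(1 + λ V_DS1).
4.97/3.6 = 1.381 = (1 + 7.79 λ)/(1 + 2.72 λ).
Solving: λ (I_D1 V_DS2 − I_D2 V_DS1) = I_D2 − I_D1, so λ = (4.97 − 3.6) / (3.6 × 7.79 − 4.97 × 2.72) = 1.37 / 14.5 = 0.0943 V⁻¹.

λ = 0.0943 V⁻¹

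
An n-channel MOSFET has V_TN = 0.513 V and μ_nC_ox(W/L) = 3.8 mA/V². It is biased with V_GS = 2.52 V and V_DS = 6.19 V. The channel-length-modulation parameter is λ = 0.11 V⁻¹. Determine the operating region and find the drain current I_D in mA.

Saturation; I_D = 12.9 mA

V_ov = V_GS − V_TN = 2.52 − 0.513 = 2.01 V.
Since V_DS = 6.19 V ≥ V_ov = 2.01 V, the device is in saturation.
I_D = ½ k_n V_ov² (1 + λ V_DS) = 0.5 × 3.8 × 2.01² × (1 + 0.11 × 6.19) = 12.9 mA.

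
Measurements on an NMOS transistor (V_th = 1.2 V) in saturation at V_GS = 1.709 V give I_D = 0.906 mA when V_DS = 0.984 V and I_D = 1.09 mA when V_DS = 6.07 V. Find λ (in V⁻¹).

λ = 0.0416 V⁻¹

With V_GS fixed, I_D ∝ (1 + λ V_DS) in saturation, so I_D2/I_D1 = (1 + λ V_DS2)/(1 + λ V_DS1).
1.09/0.906 = 1.203 = (1 + 6.07 λ)/(1 + 0.984 λ).
Solving: λ (I_D1 V_DS2 − I_D2 V_DS1) = I_D2 − I_D1, so λ = (1.09 − 0.906) / (0.906 × 6.07 − 1.09 × 0.984) = 0.184 / 4.43 = 0.0416 V⁻¹.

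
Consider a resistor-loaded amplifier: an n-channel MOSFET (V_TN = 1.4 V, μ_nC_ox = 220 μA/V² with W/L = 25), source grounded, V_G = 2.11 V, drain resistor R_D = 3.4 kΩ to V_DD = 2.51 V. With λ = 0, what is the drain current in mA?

I_D = 0.679 mA

V_GS = V_G = 2.11 V, so V_ov = 2.11 − 1.4 = 0.71 V.
k_n = μ_nC_ox · (W/L) = 5.5 mA/V².
Assume saturation: I_D = ½ k_n V_ov² = 0.5 × 5.5 × 0.71² = 1.39 mA, giving V_DS = V_DD − I_D R_D = 2.51 − 1.39 × 3.4 = -2.2 V.
But -2.2 V < V_ov = 0.71 V, so the device is actually in triode.
In triode I_D = k_n[V_ov V_DS − ½ V_DS²] and I_D = (V_DD − V_DS)/R_D. Equating: 9.35 V_DS² − 14.28 V_DS + 2.51 = 0, giving V_DS = 0.203 V (the root below V_ov).
I_D = (2.51 − 0.203) / 3.4 = 0.679 mA.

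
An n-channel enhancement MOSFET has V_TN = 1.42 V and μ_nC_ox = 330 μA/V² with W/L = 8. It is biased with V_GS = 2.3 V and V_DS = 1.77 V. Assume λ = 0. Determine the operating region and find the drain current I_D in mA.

Saturation; I_D = 1.02 mA

k_n = μ_nC_ox · (W/L) = 2.64 mA/V².
V_ov = V_GS − V_TN = 2.3 − 1.42 = 0.88 V.
Since V_DS = 1.77 V ≥ V_ov = 0.88 V, the device is in saturation.
I_D = ½ k_n V_ov² = 0.5 × 2.64 × 0.88² = 1.02 mA.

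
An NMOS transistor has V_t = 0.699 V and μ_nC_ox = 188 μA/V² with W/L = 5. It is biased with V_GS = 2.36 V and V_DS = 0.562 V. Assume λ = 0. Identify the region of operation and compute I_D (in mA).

Triode; I_D = 0.729 mA

k_n = μ_nC_ox · (W/L) = 0.94 mA/V².
V_ov = V_GS − V_t = 2.36 − 0.699 = 1.66 V.
Since V_DS = 0.562 V < V_ov = 1.66 V, the device is in the triode region.
I_D = k_n [V_ov · V_DS − ½ V_DS²] = 0.94 × [1.66 × 0.562 − 0.5 × 0.562²] = 0.729 mA.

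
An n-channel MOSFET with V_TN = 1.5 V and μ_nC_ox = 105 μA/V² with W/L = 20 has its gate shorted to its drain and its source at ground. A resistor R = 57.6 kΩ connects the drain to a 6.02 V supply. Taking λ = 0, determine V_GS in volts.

With gate tied to drain, V_GS = V_DS ≥ V_GS − V_TN, so the device is in saturation.
k_n = μ_nC_ox · (W/L) = 2.1 mA/V².
KCL at the drain: ½ k_n (V_GS − V_TN)² = (V_DD − V_GS)/R.
Let x = V_GS − 1.5. Then 60.5 x² + x − 4.52 = 0, giving x = 0.265 V (positive root), so V_GS = 1.77 V.
I_D = (V_DD − V_GS)/R = (6.02 − 1.77) / 57.6 = 0.0739 mA.

V_GS = 1.77 V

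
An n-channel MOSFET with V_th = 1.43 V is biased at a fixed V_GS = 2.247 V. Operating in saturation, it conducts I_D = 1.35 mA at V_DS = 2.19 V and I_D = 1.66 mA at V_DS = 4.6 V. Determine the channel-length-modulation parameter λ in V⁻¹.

With V_GS fixed, I_D ∝ (1 + λ V_DS) in saturation, so I_D2/I_D1 = (1 + λ V_DS2)/(1 + λ V_DS1).
1.66/1.35 = 1.23 = (1 + 4.6 λ)/(1 + 2.19 λ).
Solving: λ (I_D1 V_DS2 − I_D2 V_DS1) = I_D2 − I_D1, so λ = (1.66 − 1.35) / (1.35 × 4.6 − 1.66 × 2.19) = 0.31 / 2.57 = 0.12 V⁻¹.

λ = 0.120 V⁻¹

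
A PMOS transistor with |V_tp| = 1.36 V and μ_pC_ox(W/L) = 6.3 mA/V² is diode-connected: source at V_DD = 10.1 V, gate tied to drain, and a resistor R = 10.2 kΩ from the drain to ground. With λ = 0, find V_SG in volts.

With gate tied to drain, V_SG = V_SD ≥ V_SG − |V_tp|, so the device is in saturation.
KCL at the drain: ½ k_p (V_SG − |V_tp|)² = (V_DD − V_SG)/R.
Let x = V_SG − 1.36. Then 32.1 x² + x − 8.74 = 0, giving x = 0.506 V (positive root), so V_SG = 1.87 V.
I_D = (V_DD − V_SG)/R = (10.1 − 1.87) / 10.2 = 0.807 mA.

V_SG = 1.87 V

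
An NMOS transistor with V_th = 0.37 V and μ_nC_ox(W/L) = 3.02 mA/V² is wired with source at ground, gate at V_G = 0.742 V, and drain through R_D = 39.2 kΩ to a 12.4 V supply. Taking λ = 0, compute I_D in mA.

V_GS = V_G = 0.742 V, so V_ov = 0.742 − 0.37 = 0.372 V.
Assume saturation: I_D = ½ k_n V_ov² = 0.5 × 3.02 × 0.372² = 0.209 mA, giving V_DS = V_DD − I_D R_D = 12.4 − 0.209 × 39.2 = 4.21 V.
V_DS = 4.21 V ≥ V_ov = 0.372 V, confirming saturation.

I_D = 0.209 mA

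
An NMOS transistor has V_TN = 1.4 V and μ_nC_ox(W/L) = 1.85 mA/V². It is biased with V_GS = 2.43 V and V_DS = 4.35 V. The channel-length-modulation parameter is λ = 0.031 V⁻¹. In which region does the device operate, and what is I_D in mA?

Saturation; I_D = 1.11 mA

V_ov = V_GS − V_TN = 2.43 − 1.4 = 1.03 V.
Since V_DS = 4.35 V ≥ V_ov = 1.03 V, the device is in saturation.
I_D = ½ k_n V_ov² (1 + λ V_DS) = 0.5 × 1.85 × 1.03² × (1 + 0.031 × 4.35) = 1.11 mA.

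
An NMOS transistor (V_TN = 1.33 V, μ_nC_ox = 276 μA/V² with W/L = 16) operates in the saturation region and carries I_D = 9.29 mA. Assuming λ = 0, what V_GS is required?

V_GS = 3.38 V

k_n = μ_nC_ox · (W/L) = 4.416 mA/V².
In saturation I_D = ½ k_n (V_GS − V_TN)², so V_GS − V_TN = √(2 I_D / k_n) = √(2 × 9.29 / 4.416) = 2.05 V.
V_GS = 1.33 + 2.05 = 3.38 V.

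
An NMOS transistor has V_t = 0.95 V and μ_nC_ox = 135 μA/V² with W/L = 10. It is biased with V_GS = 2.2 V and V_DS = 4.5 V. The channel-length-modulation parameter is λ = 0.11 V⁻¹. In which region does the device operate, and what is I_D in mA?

k_n = μ_nC_ox · (W/L) = 1.35 mA/V².
V_ov = V_GS − V_t = 2.2 − 0.95 = 1.25 V.
Since V_DS = 4.5 V ≥ V_ov = 1.25 V, the device is in saturation.
I_D = ½ k_n V_ov² (1 + λ V_DS) = 0.5 × 1.35 × 1.25² × (1 + 0.11 × 4.5) = 1.58 mA.

Saturation; I_D = 1.58 mA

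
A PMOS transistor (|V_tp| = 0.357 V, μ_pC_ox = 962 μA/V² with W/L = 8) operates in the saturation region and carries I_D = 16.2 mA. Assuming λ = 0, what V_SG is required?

V_SG = 2.41 V

k_p = μ_pC_ox · (W/L) = 7.696 mA/V².
In saturation I_D = ½ k_p (V_SG − |V_tp|)², so V_SG − |V_tp| = √(2 I_D / k_p) = √(2 × 16.2 / 7.696) = 2.05 V.
V_SG = 0.357 + 2.05 = 2.41 V.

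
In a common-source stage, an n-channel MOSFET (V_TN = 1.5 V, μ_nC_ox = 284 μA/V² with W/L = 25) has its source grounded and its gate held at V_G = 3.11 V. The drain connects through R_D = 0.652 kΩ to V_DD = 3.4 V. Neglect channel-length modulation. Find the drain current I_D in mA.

V_GS = V_G = 3.11 V, so V_ov = 3.11 − 1.5 = 1.61 V.
k_n = μ_nC_ox · (W/L) = 7.1 mA/V².
Assume saturation: I_D = ½ k_n V_ov² = 0.5 × 7.1 × 1.61² = 9.2 mA, giving V_DS = V_DD − I_D R_D = 3.4 − 9.2 × 0.652 = -2.6 V.
But -2.6 V < V_ov = 1.61 V, so the device is actually in triode.
In triode I_D = k_n[V_ov V_DS − ½ V_DS²] and I_D = (V_DD − V_DS)/R_D. Equating: 2.31 V_DS² − 8.453 V_DS + 3.4 = 0, giving V_DS = 0.46 V (the root below V_ov).
I_D = (3.4 − 0.46) / 0.652 = 4.51 mA.

I_D = 4.51 mA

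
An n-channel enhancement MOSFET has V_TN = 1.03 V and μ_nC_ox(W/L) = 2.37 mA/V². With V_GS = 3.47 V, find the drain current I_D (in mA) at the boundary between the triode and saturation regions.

At the boundary V_DS = V_ov = V_GS − V_TN = 3.47 − 1.03 = 2.44 V.
I_D = ½ k_n V_ov² = 0.5 × 2.37 × 2.44² = 7.06 mA.

I_D = 7.06 mA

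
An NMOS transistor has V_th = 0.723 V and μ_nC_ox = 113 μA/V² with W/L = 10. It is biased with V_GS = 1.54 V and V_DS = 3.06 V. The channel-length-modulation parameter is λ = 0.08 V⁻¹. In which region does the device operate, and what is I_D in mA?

k_n = μ_nC_ox · (W/L) = 1.13 mA/V².
V_ov = V_GS − V_th = 1.54 − 0.723 = 0.817 V.
Since V_DS = 3.06 V ≥ V_ov = 0.817 V, the device is in saturation.
I_D = ½ k_n V_ov² (1 + λ V_DS) = 0.5 × 1.13 × 0.817² × (1 + 0.08 × 3.06) = 0.469 mA.

Saturation; I_D = 0.469 mA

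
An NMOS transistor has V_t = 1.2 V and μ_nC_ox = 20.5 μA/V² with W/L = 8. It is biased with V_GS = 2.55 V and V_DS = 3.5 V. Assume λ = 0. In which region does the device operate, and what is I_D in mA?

Saturation; I_D = 0.149 mA

k_n = μ_nC_ox · (W/L) = 0.164 mA/V².
V_ov = V_GS − V_t = 2.55 − 1.2 = 1.35 V.
Since V_DS = 3.5 V ≥ V_ov = 1.35 V, the device is in saturation.
I_D = ½ k_n V_ov² = 0.5 × 0.164 × 1.35² = 0.149 mA.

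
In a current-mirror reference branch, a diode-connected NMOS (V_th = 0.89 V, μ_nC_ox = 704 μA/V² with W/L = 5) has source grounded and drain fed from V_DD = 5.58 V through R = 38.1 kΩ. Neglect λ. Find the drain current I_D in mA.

I_D = 0.116 mA

With gate tied to drain, V_GS = V_DS ≥ V_GS − V_th, so the device is in saturation.
k_n = μ_nC_ox · (W/L) = 3.52 mA/V².
KCL at the drain: ½ k_n (V_GS − V_th)² = (V_DD − V_GS)/R.
Let x = V_GS − 0.89. Then 67.1 x² + x − 4.69 = 0, giving x = 0.257 V (positive root), so V_GS = 1.15 V.
I_D = (V_DD − V_GS)/R = (5.58 − 1.15) / 38.1 = 0.116 mA.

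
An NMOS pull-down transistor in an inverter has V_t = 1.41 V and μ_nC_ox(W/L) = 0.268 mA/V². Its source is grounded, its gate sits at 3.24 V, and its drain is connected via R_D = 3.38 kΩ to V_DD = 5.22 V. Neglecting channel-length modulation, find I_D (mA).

V_GS = V_G = 3.24 V, so V_ov = 3.24 − 1.41 = 1.83 V.
Assume saturation: I_D = ½ k_n V_ov² = 0.5 × 0.268 × 1.83² = 0.449 mA, giving V_DS = V_DD − I_D R_D = 5.22 − 0.449 × 3.38 = 3.7 V.
V_DS = 3.7 V ≥ V_ov = 1.83 V, confirming saturation.

I_D = 0.449 mA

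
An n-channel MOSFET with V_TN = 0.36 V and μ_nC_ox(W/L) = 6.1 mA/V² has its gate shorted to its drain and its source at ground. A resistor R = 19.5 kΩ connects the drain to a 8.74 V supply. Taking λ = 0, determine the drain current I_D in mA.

With gate tied to drain, V_GS = V_DS ≥ V_GS − V_TN, so the device is in saturation.
KCL at the drain: ½ k_n (V_GS − V_TN)² = (V_DD − V_GS)/R.
Let x = V_GS − 0.36. Then 59.5 x² + x − 8.38 = 0, giving x = 0.367 V (positive root), so V_GS = 0.727 V.
I_D = (V_DD − V_GS)/R = (8.74 − 0.727) / 19.5 = 0.411 mA.

I_D = 0.411 mA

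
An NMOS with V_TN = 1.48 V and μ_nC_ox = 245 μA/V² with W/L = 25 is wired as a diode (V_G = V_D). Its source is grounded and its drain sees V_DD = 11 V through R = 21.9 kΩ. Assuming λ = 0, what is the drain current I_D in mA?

I_D = 0.418 mA

With gate tied to drain, V_GS = V_DS ≥ V_GS − V_TN, so the device is in saturation.
k_n = μ_nC_ox · (W/L) = 6.125 mA/V².
KCL at the drain: ½ k_n (V_GS − V_TN)² = (V_DD − V_GS)/R.
Let x = V_GS − 1.48. Then 67.1 x² + x − 9.52 = 0, giving x = 0.369 V (positive root), so V_GS = 1.85 V.
I_D = (V_DD − V_GS)/R = (11 − 1.85) / 21.9 = 0.418 mA.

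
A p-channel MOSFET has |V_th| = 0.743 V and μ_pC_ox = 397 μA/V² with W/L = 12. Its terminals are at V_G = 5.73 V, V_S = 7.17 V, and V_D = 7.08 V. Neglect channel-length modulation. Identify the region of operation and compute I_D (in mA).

V_SG = V_S − V_G = 7.17 − 5.73 = 1.44 V; V_SD = V_S − V_D = 7.17 − 7.08 = 0.09 V.
k_p = μ_pC_ox · (W/L) = 4.764 mA/V².
V_ov = V_SG − |V_th| = 1.44 − 0.743 = 0.697 V.
Since V_SD = 0.09 V < V_ov = 0.697 V, the device is in the triode region.
I_D = k_p [V_ov · V_SD − ½ V_SD²] = 4.764 × [0.697 × 0.09 − 0.5 × 0.09²] = 0.28 mA.

Triode; I_D = 0.280 mA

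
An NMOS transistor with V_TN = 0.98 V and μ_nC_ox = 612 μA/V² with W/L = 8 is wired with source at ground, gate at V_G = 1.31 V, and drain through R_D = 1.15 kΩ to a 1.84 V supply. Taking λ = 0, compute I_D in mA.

V_GS = V_G = 1.31 V, so V_ov = 1.31 − 0.98 = 0.33 V.
k_n = μ_nC_ox · (W/L) = 4.896 mA/V².
Assume saturation: I_D = ½ k_n V_ov² = 0.5 × 4.896 × 0.33² = 0.267 mA, giving V_DS = V_DD − I_D R_D = 1.84 − 0.267 × 1.15 = 1.53 V.
V_DS = 1.53 V ≥ V_ov = 0.33 V, confirming saturation.

I_D = 0.267 mA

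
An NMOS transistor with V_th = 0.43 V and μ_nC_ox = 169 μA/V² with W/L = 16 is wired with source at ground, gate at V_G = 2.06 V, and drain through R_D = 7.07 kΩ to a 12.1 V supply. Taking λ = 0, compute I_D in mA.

V_GS = V_G = 2.06 V, so V_ov = 2.06 − 0.43 = 1.63 V.
k_n = μ_nC_ox · (W/L) = 2.704 mA/V².
Assume saturation: I_D = ½ k_n V_ov² = 0.5 × 2.704 × 1.63² = 3.59 mA, giving V_DS = V_DD − I_D R_D = 12.1 − 3.59 × 7.07 = -13.3 V.
But -13.3 V < V_ov = 1.63 V, so the device is actually in triode.
In triode I_D = k_n[V_ov V_DS − ½ V_DS²] and I_D = (V_DD − V_DS)/R_D. Equating: 9.56 V_DS² − 32.16 V_DS + 12.1 = 0, giving V_DS = 0.432 V (the root below V_ov).
I_D = (12.1 − 0.432) / 7.07 = 1.65 mA.

I_D = 1.65 mA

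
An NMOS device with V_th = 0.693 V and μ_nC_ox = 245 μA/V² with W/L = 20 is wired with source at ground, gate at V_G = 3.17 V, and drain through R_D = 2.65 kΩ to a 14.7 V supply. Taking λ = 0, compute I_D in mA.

I_D = 5.36 mA

V_GS = V_G = 3.17 V, so V_ov = 3.17 − 0.693 = 2.48 V.
k_n = μ_nC_ox · (W/L) = 4.9 mA/V².
Assume saturation: I_D = ½ k_n V_ov² = 0.5 × 4.9 × 2.48² = 15 mA, giving V_DS = V_DD − I_D R_D = 14.7 − 15 × 2.65 = -25.1 V.
But -25.1 V < V_ov = 2.48 V, so the device is actually in triode.
In triode I_D = k_n[V_ov V_DS − ½ V_DS²] and I_D = (V_DD − V_DS)/R_D. Equating: 6.49 V_DS² − 33.16 V_DS + 14.7 = 0, giving V_DS = 0.49 V (the root below V_ov).
I_D = (14.7 − 0.49) / 2.65 = 5.36 mA.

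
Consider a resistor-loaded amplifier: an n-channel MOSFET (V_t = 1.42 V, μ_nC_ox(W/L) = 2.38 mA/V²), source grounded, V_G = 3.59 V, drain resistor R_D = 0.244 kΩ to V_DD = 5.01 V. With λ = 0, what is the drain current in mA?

V_GS = V_G = 3.59 V, so V_ov = 3.59 − 1.42 = 2.17 V.
Assume saturation: I_D = ½ k_n V_ov² = 0.5 × 2.38 × 2.17² = 5.6 mA, giving V_DS = V_DD − I_D R_D = 5.01 − 5.6 × 0.244 = 3.64 V.
V_DS = 3.64 V ≥ V_ov = 2.17 V, confirming saturation.

I_D = 5.60 mA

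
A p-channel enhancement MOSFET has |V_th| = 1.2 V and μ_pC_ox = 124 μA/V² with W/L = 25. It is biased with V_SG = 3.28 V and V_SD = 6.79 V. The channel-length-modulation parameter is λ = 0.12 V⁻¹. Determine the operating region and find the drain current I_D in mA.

k_p = μ_pC_ox · (W/L) = 3.1 mA/V².
V_ov = V_SG − |V_th| = 3.28 − 1.2 = 2.08 V.
Since V_SD = 6.79 V ≥ V_ov = 2.08 V, the device is in saturation.
I_D = ½ k_p V_ov² (1 + λ V_SD) = 0.5 × 3.1 × 2.08² × (1 + 0.12 × 6.79) = 12.2 mA.

Saturation; I_D = 12.2 mA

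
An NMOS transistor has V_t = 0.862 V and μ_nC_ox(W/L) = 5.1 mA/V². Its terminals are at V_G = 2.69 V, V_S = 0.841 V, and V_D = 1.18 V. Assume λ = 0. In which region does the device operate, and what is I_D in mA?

V_GS = V_G − V_S = 2.69 − 0.841 = 1.85 V; V_DS = V_D − V_S = 1.18 − 0.841 = 0.339 V.
V_ov = V_GS − V_t = 1.85 − 0.862 = 0.987 V.
Since V_DS = 0.339 V < V_ov = 0.987 V, the device is in the triode region.
I_D = k_n [V_ov · V_DS − ½ V_DS²] = 5.1 × [0.987 × 0.339 − 0.5 × 0.339²] = 1.41 mA.

Triode; I_D = 1.41 mA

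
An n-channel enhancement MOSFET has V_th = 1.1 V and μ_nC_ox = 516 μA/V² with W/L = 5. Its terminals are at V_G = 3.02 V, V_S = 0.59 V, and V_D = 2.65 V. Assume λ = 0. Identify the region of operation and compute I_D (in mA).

V_GS = V_G − V_S = 3.02 − 0.59 = 2.43 V; V_DS = V_D − V_S = 2.65 − 0.59 = 2.06 V.
k_n = μ_nC_ox · (W/L) = 2.58 mA/V².
V_ov = V_GS − V_th = 2.43 − 1.1 = 1.33 V.
Since V_DS = 2.06 V ≥ V_ov = 1.33 V, the device is in saturation.
I_D = ½ k_n V_ov² = 0.5 × 2.58 × 1.33² = 2.28 mA.

Saturation; I_D = 2.28 mA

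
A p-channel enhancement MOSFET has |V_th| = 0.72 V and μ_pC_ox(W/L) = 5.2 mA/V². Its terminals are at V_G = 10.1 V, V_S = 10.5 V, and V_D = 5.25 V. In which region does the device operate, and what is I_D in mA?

V_SG = V_S − V_G = 10.5 − 10.1 = 0.4 V; V_SD = V_S − V_D = 10.5 − 5.25 = 5.25 V.
V_SG = 0.4 V < |V_th| = 0.72 V, so the transistor is in cutoff.

Cutoff; I_D = 0 mA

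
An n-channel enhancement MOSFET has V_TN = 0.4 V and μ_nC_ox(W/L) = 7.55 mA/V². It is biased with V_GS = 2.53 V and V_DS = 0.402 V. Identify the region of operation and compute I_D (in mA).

V_ov = V_GS − V_TN = 2.53 − 0.4 = 2.13 V.
Since V_DS = 0.402 V < V_ov = 2.13 V, the device is in the triode region.
I_D = k_n [V_ov · V_DS − ½ V_DS²] = 7.55 × [2.13 × 0.402 − 0.5 × 0.402²] = 5.85 mA.

Triode; I_D = 5.85 mA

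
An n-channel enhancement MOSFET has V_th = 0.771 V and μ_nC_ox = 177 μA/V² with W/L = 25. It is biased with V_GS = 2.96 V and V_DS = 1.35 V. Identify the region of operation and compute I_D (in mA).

k_n = μ_nC_ox · (W/L) = 4.425 mA/V².
V_ov = V_GS − V_th = 2.96 − 0.771 = 2.19 V.
Since V_DS = 1.35 V < V_ov = 2.19 V, the device is in the triode region.
I_D = k_n [V_ov · V_DS − ½ V_DS²] = 4.425 × [2.19 × 1.35 − 0.5 × 1.35²] = 9.04 mA.

Triode; I_D = 9.04 mA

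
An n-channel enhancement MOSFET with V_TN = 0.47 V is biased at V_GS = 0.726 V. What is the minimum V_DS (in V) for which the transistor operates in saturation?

The boundary between triode and saturation is V_DS = V_GS − V_TN = V_ov.
V_ov = 0.726 − 0.47 = 0.256 V.

V_DS,sat = 0.256 V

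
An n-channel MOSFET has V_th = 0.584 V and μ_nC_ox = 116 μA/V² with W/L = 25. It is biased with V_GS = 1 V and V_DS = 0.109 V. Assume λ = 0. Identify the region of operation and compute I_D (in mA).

Triode; I_D = 0.114 mA

k_n = μ_nC_ox · (W/L) = 2.9 mA/V².
V_ov = V_GS − V_th = 1 − 0.584 = 0.416 V.
Since V_DS = 0.109 V < V_ov = 0.416 V, the device is in the triode region.
I_D = k_n [V_ov · V_DS − ½ V_DS²] = 2.9 × [0.416 × 0.109 − 0.5 × 0.109²] = 0.114 mA.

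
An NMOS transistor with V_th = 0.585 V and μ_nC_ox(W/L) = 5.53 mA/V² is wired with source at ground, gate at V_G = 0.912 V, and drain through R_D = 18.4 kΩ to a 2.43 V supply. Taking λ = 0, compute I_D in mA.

V_GS = V_G = 0.912 V, so V_ov = 0.912 − 0.585 = 0.327 V.
Assume saturation: I_D = ½ k_n V_ov² = 0.5 × 5.53 × 0.327² = 0.296 mA, giving V_DS = V_DD − I_D R_D = 2.43 − 0.296 × 18.4 = -3.01 V.
But -3.01 V < V_ov = 0.327 V, so the device is actually in triode.
In triode I_D = k_n[V_ov V_DS − ½ V_DS²] and I_D = (V_DD − V_DS)/R_D. Equating: 50.9 V_DS² − 34.27 V_DS + 2.43 = 0, giving V_DS = 0.0805 V (the root below V_ov).
I_D = (2.43 − 0.0805) / 18.4 = 0.128 mA.

I_D = 0.128 mA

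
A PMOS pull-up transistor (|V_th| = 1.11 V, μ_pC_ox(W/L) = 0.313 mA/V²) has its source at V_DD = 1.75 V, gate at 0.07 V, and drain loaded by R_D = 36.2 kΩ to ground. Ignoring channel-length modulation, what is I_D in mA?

V_SG = V_DD − V_G = 1.75 − 0.07 = 1.68 V, so V_ov = 1.68 − 1.11 = 0.57 V.
Assume saturation: I_D = ½ k_p V_ov² = 0.5 × 0.313 × 0.57² = 0.0508 mA, giving V_SD = V_DD − I_D R_D = 1.75 − 0.0508 × 36.2 = -0.0907 V.
But -0.0907 V < V_ov = 0.57 V, so the device is actually in triode.
In triode I_D = k_p[V_ov V_SD − ½ V_SD²] and I_D = (V_DD − V_SD)/R_D. Equating: 5.67 V_SD² − 7.458 V_SD + 1.75 = 0, giving V_SD = 0.306 V (the root below V_ov).
I_D = (1.75 − 0.306) / 36.2 = 0.0399 mA.

I_D = 0.0399 mA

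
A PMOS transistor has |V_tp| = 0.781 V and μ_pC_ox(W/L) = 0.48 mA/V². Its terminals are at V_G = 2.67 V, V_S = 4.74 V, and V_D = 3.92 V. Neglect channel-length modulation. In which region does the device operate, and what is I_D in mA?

V_SG = V_S − V_G = 4.74 − 2.67 = 2.07 V; V_SD = V_S − V_D = 4.74 − 3.92 = 0.82 V.
V_ov = V_SG − |V_tp| = 2.07 − 0.781 = 1.29 V.
Since V_SD = 0.82 V < V_ov = 1.29 V, the device is in the triode region.
I_D = k_p [V_ov · V_SD − ½ V_SD²] = 0.48 × [1.29 × 0.82 − 0.5 × 0.82²] = 0.346 mA.

Triode; I_D = 0.346 mA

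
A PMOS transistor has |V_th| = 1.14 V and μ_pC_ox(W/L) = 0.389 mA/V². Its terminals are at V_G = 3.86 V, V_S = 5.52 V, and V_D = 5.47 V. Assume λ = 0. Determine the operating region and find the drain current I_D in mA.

V_SG = V_S − V_G = 5.52 − 3.86 = 1.66 V; V_SD = V_S − V_D = 5.52 − 5.47 = 0.05 V.
V_ov = V_SG − |V_th| = 1.66 − 1.14 = 0.52 V.
Since V_SD = 0.05 V < V_ov = 0.52 V, the device is in the triode region.
I_D = k_p [V_ov · V_SD − ½ V_SD²] = 0.389 × [0.52 × 0.05 − 0.5 × 0.05²] = 0.00963 mA.

Triode; I_D = 0.00963 mA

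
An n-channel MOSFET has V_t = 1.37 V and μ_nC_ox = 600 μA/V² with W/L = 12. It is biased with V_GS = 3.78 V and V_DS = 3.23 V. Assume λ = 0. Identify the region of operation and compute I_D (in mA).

k_n = μ_nC_ox · (W/L) = 7.2 mA/V².
V_ov = V_GS − V_t = 3.78 − 1.37 = 2.41 V.
Since V_DS = 3.23 V ≥ V_ov = 2.41 V, the device is in saturation.
I_D = ½ k_n V_ov² = 0.5 × 7.2 × 2.41² = 20.9 mA.

Saturation; I_D = 20.9 mA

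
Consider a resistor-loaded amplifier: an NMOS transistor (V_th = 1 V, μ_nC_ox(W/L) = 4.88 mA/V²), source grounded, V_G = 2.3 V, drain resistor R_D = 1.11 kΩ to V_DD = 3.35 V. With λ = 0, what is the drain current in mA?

I_D = 2.57 mA

V_GS = V_G = 2.3 V, so V_ov = 2.3 − 1 = 1.3 V.
Assume saturation: I_D = ½ k_n V_ov² = 0.5 × 4.88 × 1.3² = 4.12 mA, giving V_DS = V_DD − I_D R_D = 3.35 − 4.12 × 1.11 = -1.23 V.
But -1.23 V < V_ov = 1.3 V, so the device is actually in triode.
In triode I_D = k_n[V_ov V_DS − ½ V_DS²] and I_D = (V_DD − V_DS)/R_D. Equating: 2.71 V_DS² − 8.042 V_DS + 3.35 = 0, giving V_DS = 0.501 V (the root below V_ov).
I_D = (3.35 − 0.501) / 1.11 = 2.57 mA.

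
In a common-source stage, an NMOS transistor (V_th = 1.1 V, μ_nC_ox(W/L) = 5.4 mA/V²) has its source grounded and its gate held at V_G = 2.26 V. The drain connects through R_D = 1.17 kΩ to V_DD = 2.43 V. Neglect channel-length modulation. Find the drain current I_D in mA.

I_D = 1.79 mA

V_GS = V_G = 2.26 V, so V_ov = 2.26 − 1.1 = 1.16 V.
Assume saturation: I_D = ½ k_n V_ov² = 0.5 × 5.4 × 1.16² = 3.63 mA, giving V_DS = V_DD − I_D R_D = 2.43 − 3.63 × 1.17 = -1.82 V.
But -1.82 V < V_ov = 1.16 V, so the device is actually in triode.
In triode I_D = k_n[V_ov V_DS − ½ V_DS²] and I_D = (V_DD − V_DS)/R_D. Equating: 3.16 V_DS² − 8.329 V_DS + 2.43 = 0, giving V_DS = 0.334 V (the root below V_ov).
I_D = (2.43 − 0.334) / 1.17 = 1.79 mA.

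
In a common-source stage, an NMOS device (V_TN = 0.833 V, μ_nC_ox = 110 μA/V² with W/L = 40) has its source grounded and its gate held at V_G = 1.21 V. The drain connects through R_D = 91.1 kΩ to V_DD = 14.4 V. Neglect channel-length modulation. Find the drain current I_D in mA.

I_D = 0.157 mA

V_GS = V_G = 1.21 V, so V_ov = 1.21 − 0.833 = 0.377 V.
k_n = μ_nC_ox · (W/L) = 4.4 mA/V².
Assume saturation: I_D = ½ k_n V_ov² = 0.5 × 4.4 × 0.377² = 0.313 mA, giving V_DS = V_DD − I_D R_D = 14.4 − 0.313 × 91.1 = -14.1 V.
But -14.1 V < V_ov = 0.377 V, so the device is actually in triode.
In triode I_D = k_n[V_ov V_DS − ½ V_DS²] and I_D = (V_DD − V_DS)/R_D. Equating: 200 V_DS² − 152.1 V_DS + 14.4 = 0, giving V_DS = 0.111 V (the root below V_ov).
I_D = (14.4 − 0.111) / 91.1 = 0.157 mA.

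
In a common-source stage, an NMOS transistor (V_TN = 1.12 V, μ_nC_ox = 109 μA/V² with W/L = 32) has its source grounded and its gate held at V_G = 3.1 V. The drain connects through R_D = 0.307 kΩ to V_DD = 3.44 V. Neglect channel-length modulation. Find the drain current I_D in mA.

I_D = 6.40 mA

V_GS = V_G = 3.1 V, so V_ov = 3.1 − 1.12 = 1.98 V.
k_n = μ_nC_ox · (W/L) = 3.488 mA/V².
Assume saturation: I_D = ½ k_n V_ov² = 0.5 × 3.488 × 1.98² = 6.84 mA, giving V_DS = V_DD − I_D R_D = 3.44 − 6.84 × 0.307 = 1.34 V.
But 1.34 V < V_ov = 1.98 V, so the device is actually in triode.
In triode I_D = k_n[V_ov V_DS − ½ V_DS²] and I_D = (V_DD − V_DS)/R_D. Equating: 0.535 V_DS² − 3.12 V_DS + 3.44 = 0, giving V_DS = 1.48 V (the root below V_ov).
I_D = (3.44 − 1.48) / 0.307 = 6.4 mA.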